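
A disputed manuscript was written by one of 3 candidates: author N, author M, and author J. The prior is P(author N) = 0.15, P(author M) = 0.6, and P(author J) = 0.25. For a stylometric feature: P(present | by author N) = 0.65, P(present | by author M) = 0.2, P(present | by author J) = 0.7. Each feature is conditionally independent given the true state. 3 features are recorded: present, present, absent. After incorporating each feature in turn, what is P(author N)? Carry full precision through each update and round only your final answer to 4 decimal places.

0.2839

After 'present': normaliser = 0.65·0.1500 + 0.2·0.6000 + 0.7·0.2500; P(author N) ≈ 0.2484, P(author M) ≈ 0.3057, P(author J) ≈ 0.4459
After 'present': normaliser = 0.65·0.2484 + 0.2·0.3057 + 0.7·0.4459; P(author N) ≈ 0.3020, P(author M) ≈ 0.1144, P(author J) ≈ 0.5837
After 'absent': normaliser = 0.35·0.3020 + 0.8·0.1144 + 0.3·0.5837; P(author N) ≈ 0.2839, P(author M) ≈ 0.2457, P(author J) ≈ 0.4704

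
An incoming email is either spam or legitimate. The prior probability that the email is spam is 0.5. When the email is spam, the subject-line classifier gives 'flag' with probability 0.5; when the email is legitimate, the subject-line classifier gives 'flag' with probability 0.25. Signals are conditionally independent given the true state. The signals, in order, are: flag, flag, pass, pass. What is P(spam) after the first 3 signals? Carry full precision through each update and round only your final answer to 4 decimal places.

0.7273

Apply Bayes' rule sequentially, carrying P(spam) forward.
After 'flag': P(spam) = 0.5·0.5000 / (0.5·0.5000 + 0.25·0.5000) ≈ 0.6667
After 'flag': P(spam) = 0.5·0.6667 / (0.5·0.6667 + 0.25·0.3333) ≈ 0.8000
After 'pass': P(spam) = 0.5·0.8000 / (0.5·0.8000 + 0.75·0.2000) ≈ 0.7273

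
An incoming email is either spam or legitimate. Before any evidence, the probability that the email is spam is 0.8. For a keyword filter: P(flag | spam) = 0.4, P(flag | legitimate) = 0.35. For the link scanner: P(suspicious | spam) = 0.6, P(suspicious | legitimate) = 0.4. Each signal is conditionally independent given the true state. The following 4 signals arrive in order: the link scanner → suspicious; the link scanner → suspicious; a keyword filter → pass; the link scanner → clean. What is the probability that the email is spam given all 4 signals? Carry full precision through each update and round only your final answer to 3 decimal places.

After the link scanner='suspicious': P(spam) = 0.6·0.8000 / (0.6·0.8000 + 0.4·0.2000) ≈ 0.8571
After the link scanner='suspicious': P(spam) = 0.6·0.8571 / (0.6·0.8571 + 0.4·0.1429) ≈ 0.9000
After a keyword filter='pass': P(spam) = 0.6·0.9000 / (0.6·0.9000 + 0.65·0.1000) ≈ 0.8926
After the link scanner='clean': P(spam) = 0.4·0.8926 / (0.4·0.8926 + 0.6·0.1074) ≈ 0.8471

0.847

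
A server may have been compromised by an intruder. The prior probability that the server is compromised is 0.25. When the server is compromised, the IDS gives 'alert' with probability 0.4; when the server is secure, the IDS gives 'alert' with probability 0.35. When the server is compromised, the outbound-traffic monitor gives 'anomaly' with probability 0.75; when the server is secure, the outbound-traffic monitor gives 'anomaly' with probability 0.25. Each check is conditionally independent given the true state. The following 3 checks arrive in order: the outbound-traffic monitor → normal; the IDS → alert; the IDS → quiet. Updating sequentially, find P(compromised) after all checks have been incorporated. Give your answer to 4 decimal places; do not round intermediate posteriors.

0.1049

Apply Bayes' rule sequentially, carrying P(compromised) forward.
After the outbound-traffic monitor='normal': P(compromised) = 0.25·0.2500 / (0.25·0.2500 + 0.75·0.7500) ≈ 0.1000
After the IDS='alert': P(compromised) = 0.4·0.1000 / (0.4·0.1000 + 0.35·0.9000) ≈ 0.1127
After the IDS='quiet': P(compromised) = 0.6·0.1127 / (0.6·0.1127 + 0.65·0.8873) ≈ 0.1049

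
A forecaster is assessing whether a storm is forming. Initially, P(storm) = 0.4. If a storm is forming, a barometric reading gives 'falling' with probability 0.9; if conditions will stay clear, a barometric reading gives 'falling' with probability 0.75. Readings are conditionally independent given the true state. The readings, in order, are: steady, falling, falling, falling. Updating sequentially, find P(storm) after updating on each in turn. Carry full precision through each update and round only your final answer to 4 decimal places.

Each posterior becomes the prior for the next update.
After 'steady': P(storm) = 0.1·0.4000 / (0.1·0.4000 + 0.25·0.6000) ≈ 0.2105
After 'falling': P(storm) = 0.9·0.2105 / (0.9·0.2105 + 0.75·0.7895) ≈ 0.2424
After 'falling': P(storm) = 0.9·0.2424 / (0.9·0.2424 + 0.75·0.7576) ≈ 0.2775
After 'falling': P(storm) = 0.9·0.2775 / (0.9·0.2775 + 0.75·0.7225) ≈ 0.3154

0.3154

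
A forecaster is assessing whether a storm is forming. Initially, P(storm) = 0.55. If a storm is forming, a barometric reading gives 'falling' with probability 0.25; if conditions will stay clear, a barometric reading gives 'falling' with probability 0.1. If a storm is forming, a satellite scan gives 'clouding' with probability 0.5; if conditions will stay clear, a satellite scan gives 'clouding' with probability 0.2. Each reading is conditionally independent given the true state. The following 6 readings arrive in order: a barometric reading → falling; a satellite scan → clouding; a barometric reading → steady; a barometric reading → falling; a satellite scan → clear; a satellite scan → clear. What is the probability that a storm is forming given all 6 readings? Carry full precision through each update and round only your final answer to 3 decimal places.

After a barometric reading='falling': P(storm) = 0.25·0.5500 / (0.25·0.5500 + 0.1·0.4500) ≈ 0.7534
After a satellite scan='clouding': P(storm) = 0.5·0.7534 / (0.5·0.7534 + 0.2·0.2466) ≈ 0.8842
After a barometric reading='steady': P(storm) = 0.75·0.8842 / (0.75·0.8842 + 0.9·0.1158) ≈ 0.8642
After a barometric reading='falling': P(storm) = 0.25·0.8642 / (0.25·0.8642 + 0.1·0.1358) ≈ 0.9409
After a satellite scan='clear': P(storm) = 0.5·0.9409 / (0.5·0.9409 + 0.8·0.0591) ≈ 0.9086
After a satellite scan='clear': P(storm) = 0.5·0.9086 / (0.5·0.9086 + 0.8·0.0914) ≈ 0.8614

0.861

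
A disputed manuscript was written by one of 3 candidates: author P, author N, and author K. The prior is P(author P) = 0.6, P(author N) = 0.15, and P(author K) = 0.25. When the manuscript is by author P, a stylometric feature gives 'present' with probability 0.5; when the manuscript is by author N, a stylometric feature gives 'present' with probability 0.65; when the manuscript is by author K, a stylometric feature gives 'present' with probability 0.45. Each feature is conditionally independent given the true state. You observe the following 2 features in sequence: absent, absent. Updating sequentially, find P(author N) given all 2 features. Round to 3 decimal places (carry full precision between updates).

After 'absent': normaliser = 0.5·0.6000 + 0.35·0.1500 + 0.55·0.2500; P(author P) ≈ 0.6122, P(author N) ≈ 0.1071, P(author K) ≈ 0.2806
After 'absent': normaliser = 0.5·0.6122 + 0.35·0.1071 + 0.55·0.2806; P(author P) ≈ 0.6148, P(author N) ≈ 0.0753, P(author K) ≈ 0.3099

0.075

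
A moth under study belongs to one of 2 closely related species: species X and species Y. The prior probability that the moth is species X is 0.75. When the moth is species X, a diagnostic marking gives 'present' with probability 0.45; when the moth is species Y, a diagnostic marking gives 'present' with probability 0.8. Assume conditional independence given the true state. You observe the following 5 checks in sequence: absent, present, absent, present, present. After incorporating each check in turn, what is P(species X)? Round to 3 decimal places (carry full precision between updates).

Apply Bayes' rule sequentially, carrying P(species X) forward.
After 'absent': P(species X) = 0.55·0.7500 / (0.55·0.7500 + 0.2·0.2500) ≈ 0.8919
After 'present': P(species X) = 0.45·0.8919 / (0.45·0.8919 + 0.8·0.1081) ≈ 0.8227
After 'absent': P(species X) = 0.55·0.8227 / (0.55·0.8227 + 0.2·0.1773) ≈ 0.9273
After 'present': P(species X) = 0.45·0.9273 / (0.45·0.9273 + 0.8·0.0727) ≈ 0.8777
After 'present': P(species X) = 0.45·0.8777 / (0.45·0.8777 + 0.8·0.1223) ≈ 0.8015

0.802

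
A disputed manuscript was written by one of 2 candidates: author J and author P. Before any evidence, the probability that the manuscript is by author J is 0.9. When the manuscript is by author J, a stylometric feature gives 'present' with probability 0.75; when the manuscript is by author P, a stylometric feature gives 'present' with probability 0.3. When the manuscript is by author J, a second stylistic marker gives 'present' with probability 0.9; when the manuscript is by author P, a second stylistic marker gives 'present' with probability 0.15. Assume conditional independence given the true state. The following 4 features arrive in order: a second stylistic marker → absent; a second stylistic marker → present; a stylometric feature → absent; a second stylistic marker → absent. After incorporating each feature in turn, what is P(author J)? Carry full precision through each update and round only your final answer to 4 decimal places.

0.2107

Apply Bayes' rule sequentially, carrying P(author J) forward.
After a second stylistic marker='absent': P(author J) = 0.1·0.9000 / (0.1·0.9000 + 0.85·0.1000) ≈ 0.5143
After a second stylistic marker='present': P(author J) = 0.9·0.5143 / (0.9·0.5143 + 0.15·0.4857) ≈ 0.8640
After a stylometric feature='absent': P(author J) = 0.25·0.8640 / (0.25·0.8640 + 0.7·0.1360) ≈ 0.6941
After a second stylistic marker='absent': P(author J) = 0.1·0.6941 / (0.1·0.6941 + 0.85·0.3059) ≈ 0.2107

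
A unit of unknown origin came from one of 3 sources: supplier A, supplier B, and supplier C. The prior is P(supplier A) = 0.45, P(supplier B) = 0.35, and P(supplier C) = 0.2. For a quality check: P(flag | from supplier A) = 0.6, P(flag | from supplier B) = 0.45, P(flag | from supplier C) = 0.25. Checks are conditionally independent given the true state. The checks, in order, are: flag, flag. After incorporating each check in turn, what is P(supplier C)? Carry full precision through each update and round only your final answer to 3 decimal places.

0.051

Each posterior becomes the prior for the next update.
After 'flag': normaliser = 0.6·0.4500 + 0.45·0.3500 + 0.25·0.2000; P(supplier A) ≈ 0.5654, P(supplier B) ≈ 0.3298, P(supplier C) ≈ 0.1047
After 'flag': normaliser = 0.6·0.5654 + 0.45·0.3298 + 0.25·0.1047; P(supplier A) ≈ 0.6602, P(supplier B) ≈ 0.2888, P(supplier C) ≈ 0.0509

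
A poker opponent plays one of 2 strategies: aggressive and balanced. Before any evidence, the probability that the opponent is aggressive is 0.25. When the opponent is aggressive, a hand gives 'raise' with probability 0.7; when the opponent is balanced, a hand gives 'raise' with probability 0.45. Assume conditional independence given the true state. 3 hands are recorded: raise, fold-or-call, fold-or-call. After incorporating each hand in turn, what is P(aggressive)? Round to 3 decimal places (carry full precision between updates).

After 'raise': P(aggressive) = 0.7·0.2500 / (0.7·0.2500 + 0.45·0.7500) ≈ 0.3415
After 'fold-or-call': P(aggressive) = 0.3·0.3415 / (0.3·0.3415 + 0.55·0.6585) ≈ 0.2205
After 'fold-or-call': P(aggressive) = 0.3·0.2205 / (0.3·0.2205 + 0.55·0.7795) ≈ 0.1337

0.134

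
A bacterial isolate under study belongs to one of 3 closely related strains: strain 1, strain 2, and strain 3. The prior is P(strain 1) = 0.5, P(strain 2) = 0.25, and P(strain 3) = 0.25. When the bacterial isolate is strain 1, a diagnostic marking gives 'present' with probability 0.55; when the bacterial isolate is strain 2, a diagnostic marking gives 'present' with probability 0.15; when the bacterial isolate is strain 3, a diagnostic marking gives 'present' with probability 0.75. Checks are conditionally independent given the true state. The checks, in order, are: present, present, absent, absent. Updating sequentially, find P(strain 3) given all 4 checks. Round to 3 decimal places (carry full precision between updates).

After 'present': normaliser = 0.55·0.5000 + 0.15·0.2500 + 0.75·0.2500; P(strain 1) ≈ 0.5500, P(strain 2) ≈ 0.0750, P(strain 3) ≈ 0.3750
After 'present': normaliser = 0.55·0.5500 + 0.15·0.0750 + 0.75·0.3750; P(strain 1) ≈ 0.5084, P(strain 2) ≈ 0.0189, P(strain 3) ≈ 0.4727
After 'absent': normaliser = 0.45·0.5084 + 0.85·0.0189 + 0.25·0.4727; P(strain 1) ≈ 0.6302, P(strain 2) ≈ 0.0443, P(strain 3) ≈ 0.3255
After 'absent': normaliser = 0.45·0.6302 + 0.85·0.0443 + 0.25·0.3255; P(strain 1) ≈ 0.7044, P(strain 2) ≈ 0.0935, P(strain 3) ≈ 0.2021

0.202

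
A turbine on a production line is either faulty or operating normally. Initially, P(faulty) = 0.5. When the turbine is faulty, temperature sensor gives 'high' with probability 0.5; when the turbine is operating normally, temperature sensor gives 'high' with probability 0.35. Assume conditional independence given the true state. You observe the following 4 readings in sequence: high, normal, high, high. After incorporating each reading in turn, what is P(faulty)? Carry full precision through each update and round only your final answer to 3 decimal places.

After 'high': P(faulty) = 0.5·0.5000 / (0.5·0.5000 + 0.35·0.5000) ≈ 0.5882
After 'normal': P(faulty) = 0.5·0.5882 / (0.5·0.5882 + 0.65·0.4118) ≈ 0.5236
After 'high': P(faulty) = 0.5·0.5236 / (0.5·0.5236 + 0.35·0.4764) ≈ 0.6109
After 'high': P(faulty) = 0.5·0.6109 / (0.5·0.6109 + 0.35·0.3891) ≈ 0.6916

0.692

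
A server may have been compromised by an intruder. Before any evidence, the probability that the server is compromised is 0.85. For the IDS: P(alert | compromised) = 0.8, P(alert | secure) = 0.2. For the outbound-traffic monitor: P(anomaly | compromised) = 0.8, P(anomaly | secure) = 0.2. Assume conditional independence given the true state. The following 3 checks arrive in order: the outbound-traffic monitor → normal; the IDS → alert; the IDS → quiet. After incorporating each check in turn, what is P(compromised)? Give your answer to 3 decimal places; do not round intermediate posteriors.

0.586

After the outbound-traffic monitor='normal': P(compromised) = 0.2·0.8500 / (0.2·0.8500 + 0.8·0.1500) ≈ 0.5862
After the IDS='alert': P(compromised) = 0.8·0.5862 / (0.8·0.5862 + 0.2·0.4138) ≈ 0.8500
After the IDS='quiet': P(compromised) = 0.2·0.8500 / (0.2·0.8500 + 0.8·0.1500) ≈ 0.5862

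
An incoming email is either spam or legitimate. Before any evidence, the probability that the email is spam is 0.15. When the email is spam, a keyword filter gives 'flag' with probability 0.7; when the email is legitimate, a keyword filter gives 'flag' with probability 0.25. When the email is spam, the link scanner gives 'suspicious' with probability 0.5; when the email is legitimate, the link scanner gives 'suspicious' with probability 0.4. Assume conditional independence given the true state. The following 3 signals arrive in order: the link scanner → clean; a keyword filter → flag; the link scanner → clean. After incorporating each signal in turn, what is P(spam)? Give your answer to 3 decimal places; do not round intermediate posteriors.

After the link scanner='clean': P(spam) = 0.5·0.1500 / (0.5·0.1500 + 0.6·0.8500) ≈ 0.1282
After a keyword filter='flag': P(spam) = 0.7·0.1282 / (0.7·0.1282 + 0.25·0.8718) ≈ 0.2917
After the link scanner='clean': P(spam) = 0.5·0.2917 / (0.5·0.2917 + 0.6·0.7083) ≈ 0.2555

0.255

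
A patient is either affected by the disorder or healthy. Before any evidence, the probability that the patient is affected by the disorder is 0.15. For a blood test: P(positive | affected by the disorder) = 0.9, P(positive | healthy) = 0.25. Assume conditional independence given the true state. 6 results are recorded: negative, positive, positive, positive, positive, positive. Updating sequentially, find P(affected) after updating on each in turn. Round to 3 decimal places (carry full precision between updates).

0.934

After 'negative': P(affected) = 0.1·0.1500 / (0.1·0.1500 + 0.75·0.8500) ≈ 0.0230
After 'positive': P(affected) = 0.9·0.0230 / (0.9·0.0230 + 0.25·0.9770) ≈ 0.0781
After 'positive': P(affected) = 0.9·0.0781 / (0.9·0.0781 + 0.25·0.9219) ≈ 0.2337
After 'positive': P(affected) = 0.9·0.2337 / (0.9·0.2337 + 0.25·0.7663) ≈ 0.5233
After 'positive': P(affected) = 0.9·0.5233 / (0.9·0.5233 + 0.25·0.4767) ≈ 0.7981
After 'positive': P(affected) = 0.9·0.7981 / (0.9·0.7981 + 0.25·0.2019) ≈ 0.9343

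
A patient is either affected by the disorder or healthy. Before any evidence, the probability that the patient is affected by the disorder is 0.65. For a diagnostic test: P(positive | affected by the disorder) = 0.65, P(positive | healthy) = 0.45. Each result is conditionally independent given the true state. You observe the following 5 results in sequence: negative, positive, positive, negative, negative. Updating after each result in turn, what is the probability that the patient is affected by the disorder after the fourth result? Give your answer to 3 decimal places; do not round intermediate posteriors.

After 'negative': P(affected) = 0.35·0.6500 / (0.35·0.6500 + 0.55·0.3500) ≈ 0.5417
After 'positive': P(affected) = 0.65·0.5417 / (0.65·0.5417 + 0.45·0.4583) ≈ 0.6306
After 'positive': P(affected) = 0.65·0.6306 / (0.65·0.6306 + 0.45·0.3694) ≈ 0.7115
After 'negative': P(affected) = 0.35·0.7115 / (0.35·0.7115 + 0.55·0.2885) ≈ 0.6108

0.611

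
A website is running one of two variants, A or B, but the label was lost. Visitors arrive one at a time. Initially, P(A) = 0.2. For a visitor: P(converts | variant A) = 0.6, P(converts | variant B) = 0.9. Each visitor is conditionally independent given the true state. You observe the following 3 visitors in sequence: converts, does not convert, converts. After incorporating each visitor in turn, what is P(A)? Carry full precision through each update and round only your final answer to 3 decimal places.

0.308

Each posterior becomes the prior for the next update.
After 'converts': P(A) = 0.6·0.2000 / (0.6·0.2000 + 0.9·0.8000) ≈ 0.1429
After 'does not convert': P(A) = 0.4·0.1429 / (0.4·0.1429 + 0.1·0.8571) ≈ 0.4000
After 'converts': P(A) = 0.6·0.4000 / (0.6·0.4000 + 0.9·0.6000) ≈ 0.3077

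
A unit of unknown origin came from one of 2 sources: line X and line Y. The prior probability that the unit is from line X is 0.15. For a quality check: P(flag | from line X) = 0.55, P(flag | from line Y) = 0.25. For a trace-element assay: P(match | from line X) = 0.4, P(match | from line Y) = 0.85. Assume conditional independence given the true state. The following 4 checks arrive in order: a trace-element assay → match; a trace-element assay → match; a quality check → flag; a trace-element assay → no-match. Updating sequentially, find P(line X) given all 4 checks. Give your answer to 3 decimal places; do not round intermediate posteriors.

After a trace-element assay='match': P(line X) = 0.4·0.1500 / (0.4·0.1500 + 0.85·0.8500) ≈ 0.0767
After a trace-element assay='match': P(line X) = 0.4·0.0767 / (0.4·0.0767 + 0.85·0.9233) ≈ 0.0376
After a quality check='flag': P(line X) = 0.55·0.0376 / (0.55·0.0376 + 0.25·0.9624) ≈ 0.0792
After a trace-element assay='no-match': P(line X) = 0.6·0.0792 / (0.6·0.0792 + 0.15·0.9208) ≈ 0.2559

0.256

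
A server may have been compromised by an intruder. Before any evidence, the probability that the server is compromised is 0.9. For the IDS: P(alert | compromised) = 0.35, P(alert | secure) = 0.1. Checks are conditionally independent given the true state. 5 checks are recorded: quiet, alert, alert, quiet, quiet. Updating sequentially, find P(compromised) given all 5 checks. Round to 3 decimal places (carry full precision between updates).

0.976

After 'quiet': P(compromised) = 0.65·0.9000 / (0.65·0.9000 + 0.9·0.1000) ≈ 0.8667
After 'alert': P(compromised) = 0.35·0.8667 / (0.35·0.8667 + 0.1·0.1333) ≈ 0.9579
After 'alert': P(compromised) = 0.35·0.9579 / (0.35·0.9579 + 0.1·0.0421) ≈ 0.9876
After 'quiet': P(compromised) = 0.65·0.9876 / (0.65·0.9876 + 0.9·0.0124) ≈ 0.9829
After 'quiet': P(compromised) = 0.65·0.9829 / (0.65·0.9829 + 0.9·0.0171) ≈ 0.9765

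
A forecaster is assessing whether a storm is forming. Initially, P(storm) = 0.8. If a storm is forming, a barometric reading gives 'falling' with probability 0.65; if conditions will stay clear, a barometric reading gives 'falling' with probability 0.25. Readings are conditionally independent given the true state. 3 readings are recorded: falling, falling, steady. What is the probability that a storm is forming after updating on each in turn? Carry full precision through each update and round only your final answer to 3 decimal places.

0.927

After 'falling': P(storm) = 0.65·0.8000 / (0.65·0.8000 + 0.25·0.2000) ≈ 0.9123
After 'falling': P(storm) = 0.65·0.9123 / (0.65·0.9123 + 0.25·0.0877) ≈ 0.9643
After 'steady': P(storm) = 0.35·0.9643 / (0.35·0.9643 + 0.75·0.0357) ≈ 0.9266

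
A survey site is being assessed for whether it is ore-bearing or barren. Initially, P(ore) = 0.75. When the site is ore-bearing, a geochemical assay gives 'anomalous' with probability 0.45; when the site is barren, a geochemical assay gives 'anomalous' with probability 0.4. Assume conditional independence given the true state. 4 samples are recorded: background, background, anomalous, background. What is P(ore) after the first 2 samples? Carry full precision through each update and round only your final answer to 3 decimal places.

0.716

After 'background': P(ore) = 0.55·0.7500 / (0.55·0.7500 + 0.6·0.2500) ≈ 0.7333
After 'background': P(ore) = 0.55·0.7333 / (0.55·0.7333 + 0.6·0.2667) ≈ 0.7160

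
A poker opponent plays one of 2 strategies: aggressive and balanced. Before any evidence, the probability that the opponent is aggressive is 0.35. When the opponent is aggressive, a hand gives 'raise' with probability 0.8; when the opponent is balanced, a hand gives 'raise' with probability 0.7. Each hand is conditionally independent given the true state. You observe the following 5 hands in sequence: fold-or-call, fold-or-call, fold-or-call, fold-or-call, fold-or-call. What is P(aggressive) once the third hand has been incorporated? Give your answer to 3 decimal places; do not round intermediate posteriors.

After 'fold-or-call': P(aggressive) = 0.2·0.3500 / (0.2·0.3500 + 0.3·0.6500) ≈ 0.2642
After 'fold-or-call': P(aggressive) = 0.2·0.2642 / (0.2·0.2642 + 0.3·0.7358) ≈ 0.1931
After 'fold-or-call': P(aggressive) = 0.2·0.1931 / (0.2·0.1931 + 0.3·0.8069) ≈ 0.1376

0.138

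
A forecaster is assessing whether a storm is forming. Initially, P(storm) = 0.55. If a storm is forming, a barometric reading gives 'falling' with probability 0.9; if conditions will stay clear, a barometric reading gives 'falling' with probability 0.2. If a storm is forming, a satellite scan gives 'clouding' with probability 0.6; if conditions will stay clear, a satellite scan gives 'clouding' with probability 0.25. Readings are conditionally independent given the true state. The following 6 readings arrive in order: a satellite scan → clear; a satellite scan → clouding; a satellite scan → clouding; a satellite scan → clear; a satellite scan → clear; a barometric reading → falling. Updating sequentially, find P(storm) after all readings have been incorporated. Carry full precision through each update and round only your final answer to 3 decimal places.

After a satellite scan='clear': P(storm) = 0.4·0.5500 / (0.4·0.5500 + 0.75·0.4500) ≈ 0.3946
After a satellite scan='clouding': P(storm) = 0.6·0.3946 / (0.6·0.3946 + 0.25·0.6054) ≈ 0.6101
After a satellite scan='clouding': P(storm) = 0.6·0.6101 / (0.6·0.6101 + 0.25·0.3899) ≈ 0.7897
After a satellite scan='clear': P(storm) = 0.4·0.7897 / (0.4·0.7897 + 0.75·0.2103) ≈ 0.6669
After a satellite scan='clear': P(storm) = 0.4·0.6669 / (0.4·0.6669 + 0.75·0.3331) ≈ 0.5164
After a barometric reading='falling': P(storm) = 0.9·0.5164 / (0.9·0.5164 + 0.2·0.4836) ≈ 0.8278

0.828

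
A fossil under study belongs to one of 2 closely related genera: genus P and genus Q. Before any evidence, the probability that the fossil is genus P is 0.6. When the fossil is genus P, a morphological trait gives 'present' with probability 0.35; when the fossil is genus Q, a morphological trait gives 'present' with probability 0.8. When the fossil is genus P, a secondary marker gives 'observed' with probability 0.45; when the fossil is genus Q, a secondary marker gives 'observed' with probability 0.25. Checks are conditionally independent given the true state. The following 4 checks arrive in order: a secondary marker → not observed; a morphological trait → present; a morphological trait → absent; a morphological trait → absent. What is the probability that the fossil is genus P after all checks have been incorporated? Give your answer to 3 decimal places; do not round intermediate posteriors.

Apply Bayes' rule sequentially, carrying P(genus P) forward.
After a secondary marker='not observed': P(genus P) = 0.55·0.6000 / (0.55·0.6000 + 0.75·0.4000) ≈ 0.5238
After a morphological trait='present': P(genus P) = 0.35·0.5238 / (0.35·0.5238 + 0.8·0.4762) ≈ 0.3249
After a morphological trait='absent': P(genus P) = 0.65·0.3249 / (0.65·0.3249 + 0.2·0.6751) ≈ 0.6100
After a morphological trait='absent': P(genus P) = 0.65·0.6100 / (0.65·0.6100 + 0.2·0.3900) ≈ 0.8356

0.836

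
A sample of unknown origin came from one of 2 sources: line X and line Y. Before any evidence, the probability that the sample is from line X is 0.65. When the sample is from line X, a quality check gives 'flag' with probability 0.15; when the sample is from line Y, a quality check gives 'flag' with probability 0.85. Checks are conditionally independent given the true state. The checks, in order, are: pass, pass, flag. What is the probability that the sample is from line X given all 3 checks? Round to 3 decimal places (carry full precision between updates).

0.913

Each posterior becomes the prior for the next update.
After 'pass': P(line X) = 0.85·0.6500 / (0.85·0.6500 + 0.15·0.3500) ≈ 0.9132
After 'pass': P(line X) = 0.85·0.9132 / (0.85·0.9132 + 0.15·0.0868) ≈ 0.9835
After 'flag': P(line X) = 0.15·0.9835 / (0.15·0.9835 + 0.85·0.0165) ≈ 0.9132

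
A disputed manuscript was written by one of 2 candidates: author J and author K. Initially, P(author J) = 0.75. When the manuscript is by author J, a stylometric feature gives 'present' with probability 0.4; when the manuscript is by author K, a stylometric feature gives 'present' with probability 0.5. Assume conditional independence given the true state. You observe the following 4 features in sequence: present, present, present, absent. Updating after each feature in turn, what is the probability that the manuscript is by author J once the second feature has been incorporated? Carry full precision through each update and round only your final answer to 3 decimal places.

After 'present': P(author J) = 0.4·0.7500 / (0.4·0.7500 + 0.5·0.2500) ≈ 0.7059
After 'present': P(author J) = 0.4·0.7059 / (0.4·0.7059 + 0.5·0.2941) ≈ 0.6575

0.658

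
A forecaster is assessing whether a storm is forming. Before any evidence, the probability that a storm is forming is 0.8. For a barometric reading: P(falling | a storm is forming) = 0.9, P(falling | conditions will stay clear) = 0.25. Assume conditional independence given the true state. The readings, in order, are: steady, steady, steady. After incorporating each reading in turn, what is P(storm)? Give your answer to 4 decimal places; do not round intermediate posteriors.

0.0094

Apply Bayes' rule sequentially, carrying P(storm) forward.
After 'steady': P(storm) = 0.1·0.8000 / (0.1·0.8000 + 0.75·0.2000) ≈ 0.3478
After 'steady': P(storm) = 0.1·0.3478 / (0.1·0.3478 + 0.75·0.6522) ≈ 0.0664
After 'steady': P(storm) = 0.1·0.0664 / (0.1·0.0664 + 0.75·0.9336) ≈ 0.0094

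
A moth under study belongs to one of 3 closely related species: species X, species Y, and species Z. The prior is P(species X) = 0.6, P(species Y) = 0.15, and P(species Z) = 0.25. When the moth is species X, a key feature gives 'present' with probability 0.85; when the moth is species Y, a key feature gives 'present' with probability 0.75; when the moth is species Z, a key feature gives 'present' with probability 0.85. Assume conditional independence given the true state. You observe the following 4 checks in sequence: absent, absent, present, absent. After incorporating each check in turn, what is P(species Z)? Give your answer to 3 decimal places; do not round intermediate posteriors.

0.171

After 'absent': normaliser = 0.15·0.6000 + 0.25·0.1500 + 0.15·0.2500; P(species X) ≈ 0.5455, P(species Y) ≈ 0.2273, P(species Z) ≈ 0.2273
After 'absent': normaliser = 0.15·0.5455 + 0.25·0.2273 + 0.15·0.2273; P(species X) ≈ 0.4737, P(species Y) ≈ 0.3289, P(species Z) ≈ 0.1974
After 'present': normaliser = 0.85·0.4737 + 0.75·0.3289 + 0.85·0.1974; P(species X) ≈ 0.4928, P(species Y) ≈ 0.3019, P(species Z) ≈ 0.2053
After 'absent': normaliser = 0.15·0.4928 + 0.25·0.3019 + 0.15·0.2053; P(species X) ≈ 0.4102, P(species Y) ≈ 0.4189, P(species Z) ≈ 0.1709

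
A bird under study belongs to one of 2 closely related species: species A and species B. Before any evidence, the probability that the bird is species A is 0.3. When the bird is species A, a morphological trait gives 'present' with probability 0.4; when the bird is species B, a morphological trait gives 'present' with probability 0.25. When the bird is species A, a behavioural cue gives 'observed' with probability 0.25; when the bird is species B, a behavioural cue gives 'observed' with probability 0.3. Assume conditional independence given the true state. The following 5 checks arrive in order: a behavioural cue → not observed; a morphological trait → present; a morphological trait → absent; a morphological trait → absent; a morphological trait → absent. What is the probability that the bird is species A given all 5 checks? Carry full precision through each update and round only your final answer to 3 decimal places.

0.273

After a behavioural cue='not observed': P(species A) = 0.75·0.3000 / (0.75·0.3000 + 0.7·0.7000) ≈ 0.3147
After a morphological trait='present': P(species A) = 0.4·0.3147 / (0.4·0.3147 + 0.25·0.6853) ≈ 0.4235
After a morphological trait='absent': P(species A) = 0.6·0.4235 / (0.6·0.4235 + 0.75·0.5765) ≈ 0.3702
After a morphological trait='absent': P(species A) = 0.6·0.3702 / (0.6·0.3702 + 0.75·0.6298) ≈ 0.3198
After a morphological trait='absent': P(species A) = 0.6·0.3198 / (0.6·0.3198 + 0.75·0.6802) ≈ 0.2733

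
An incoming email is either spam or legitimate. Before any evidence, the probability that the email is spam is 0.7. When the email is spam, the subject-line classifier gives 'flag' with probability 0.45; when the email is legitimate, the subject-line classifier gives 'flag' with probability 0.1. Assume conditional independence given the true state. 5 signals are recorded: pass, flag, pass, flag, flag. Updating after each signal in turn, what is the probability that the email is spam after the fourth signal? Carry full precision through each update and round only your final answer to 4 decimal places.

After 'pass': P(spam) = 0.55·0.7000 / (0.55·0.7000 + 0.9·0.3000) ≈ 0.5878
After 'flag': P(spam) = 0.45·0.5878 / (0.45·0.5878 + 0.1·0.4122) ≈ 0.8652
After 'pass': P(spam) = 0.55·0.8652 / (0.55·0.8652 + 0.9·0.1348) ≈ 0.7968
After 'flag': P(spam) = 0.45·0.7968 / (0.45·0.7968 + 0.1·0.2032) ≈ 0.9464

0.9464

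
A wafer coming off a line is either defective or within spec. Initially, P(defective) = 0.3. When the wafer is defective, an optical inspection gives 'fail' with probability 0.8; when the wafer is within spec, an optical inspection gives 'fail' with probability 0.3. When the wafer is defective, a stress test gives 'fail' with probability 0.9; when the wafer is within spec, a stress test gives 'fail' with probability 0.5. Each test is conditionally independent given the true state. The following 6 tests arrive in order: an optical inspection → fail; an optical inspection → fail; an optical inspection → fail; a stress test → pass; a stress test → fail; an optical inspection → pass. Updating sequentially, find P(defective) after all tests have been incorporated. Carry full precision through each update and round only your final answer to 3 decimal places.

0.455

After an optical inspection='fail': P(defective) = 0.8·0.3000 / (0.8·0.3000 + 0.3·0.7000) ≈ 0.5333
After an optical inspection='fail': P(defective) = 0.8·0.5333 / (0.8·0.5333 + 0.3·0.4667) ≈ 0.7529
After an optical inspection='fail': P(defective) = 0.8·0.7529 / (0.8·0.7529 + 0.3·0.2471) ≈ 0.8904
After a stress test='pass': P(defective) = 0.1·0.8904 / (0.1·0.8904 + 0.5·0.1096) ≈ 0.6191
After a stress test='fail': P(defective) = 0.9·0.6191 / (0.9·0.6191 + 0.5·0.3809) ≈ 0.7453
After an optical inspection='pass': P(defective) = 0.2·0.7453 / (0.2·0.7453 + 0.7·0.2547) ≈ 0.4553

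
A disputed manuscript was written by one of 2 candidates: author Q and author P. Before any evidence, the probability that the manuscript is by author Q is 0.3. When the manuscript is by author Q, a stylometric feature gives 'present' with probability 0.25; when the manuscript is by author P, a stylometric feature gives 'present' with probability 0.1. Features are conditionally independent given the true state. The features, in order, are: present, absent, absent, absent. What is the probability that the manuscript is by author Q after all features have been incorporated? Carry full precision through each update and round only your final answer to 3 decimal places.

After 'present': P(author Q) = 0.25·0.3000 / (0.25·0.3000 + 0.1·0.7000) ≈ 0.5172
After 'absent': P(author Q) = 0.75·0.5172 / (0.75·0.5172 + 0.9·0.4828) ≈ 0.4717
After 'absent': P(author Q) = 0.75·0.4717 / (0.75·0.4717 + 0.9·0.5283) ≈ 0.4266
After 'absent': P(author Q) = 0.75·0.4266 / (0.75·0.4266 + 0.9·0.5734) ≈ 0.3827

0.383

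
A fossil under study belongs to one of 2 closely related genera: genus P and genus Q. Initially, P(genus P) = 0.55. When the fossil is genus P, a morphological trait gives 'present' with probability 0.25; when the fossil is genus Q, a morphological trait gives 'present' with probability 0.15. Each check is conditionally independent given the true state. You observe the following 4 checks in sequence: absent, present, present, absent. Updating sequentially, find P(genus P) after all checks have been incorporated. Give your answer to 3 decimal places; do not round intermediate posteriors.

After 'absent': P(genus P) = 0.75·0.5500 / (0.75·0.5500 + 0.85·0.4500) ≈ 0.5189
After 'present': P(genus P) = 0.25·0.5189 / (0.25·0.5189 + 0.15·0.4811) ≈ 0.6425
After 'present': P(genus P) = 0.25·0.6425 / (0.25·0.6425 + 0.15·0.3575) ≈ 0.7497
After 'absent': P(genus P) = 0.75·0.7497 / (0.75·0.7497 + 0.85·0.2503) ≈ 0.7255

0.726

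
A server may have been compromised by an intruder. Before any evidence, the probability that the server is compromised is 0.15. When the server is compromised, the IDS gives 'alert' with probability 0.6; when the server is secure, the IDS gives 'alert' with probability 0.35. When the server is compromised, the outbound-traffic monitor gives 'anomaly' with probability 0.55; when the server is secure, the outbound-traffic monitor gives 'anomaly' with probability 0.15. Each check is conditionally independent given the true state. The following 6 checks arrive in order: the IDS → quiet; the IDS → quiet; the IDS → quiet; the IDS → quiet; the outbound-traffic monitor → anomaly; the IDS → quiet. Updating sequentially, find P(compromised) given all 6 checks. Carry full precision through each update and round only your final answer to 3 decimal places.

Each posterior becomes the prior for the next update.
After the IDS='quiet': P(compromised) = 0.4·0.1500 / (0.4·0.1500 + 0.65·0.8500) ≈ 0.0980
After the IDS='quiet': P(compromised) = 0.4·0.0980 / (0.4·0.0980 + 0.65·0.9020) ≈ 0.0626
After the IDS='quiet': P(compromised) = 0.4·0.0626 / (0.4·0.0626 + 0.65·0.9374) ≈ 0.0395
After the IDS='quiet': P(compromised) = 0.4·0.0395 / (0.4·0.0395 + 0.65·0.9605) ≈ 0.0247
After the outbound-traffic monitor='anomaly': P(compromised) = 0.55·0.0247 / (0.55·0.0247 + 0.15·0.9753) ≈ 0.0849
After the IDS='quiet': P(compromised) = 0.4·0.0849 / (0.4·0.0849 + 0.65·0.9151) ≈ 0.0540

0.054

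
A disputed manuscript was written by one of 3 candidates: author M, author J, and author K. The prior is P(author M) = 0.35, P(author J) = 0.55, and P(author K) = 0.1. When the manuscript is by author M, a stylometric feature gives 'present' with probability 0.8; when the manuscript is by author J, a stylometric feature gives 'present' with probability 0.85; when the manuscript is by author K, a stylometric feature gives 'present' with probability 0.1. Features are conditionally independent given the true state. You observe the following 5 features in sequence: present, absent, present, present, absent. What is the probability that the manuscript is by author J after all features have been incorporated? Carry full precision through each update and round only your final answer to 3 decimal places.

0.512

After 'present': normaliser = 0.8·0.3500 + 0.85·0.5500 + 0.1·0.1000; P(author M) ≈ 0.3696, P(author J) ≈ 0.6172, P(author K) ≈ 0.0132
After 'absent': normaliser = 0.2·0.3696 + 0.15·0.6172 + 0.9·0.0132; P(author M) ≈ 0.4144, P(author J) ≈ 0.5190, P(author K) ≈ 0.0666
After 'present': normaliser = 0.8·0.4144 + 0.85·0.5190 + 0.1·0.0666; P(author M) ≈ 0.4254, P(author J) ≈ 0.5660, P(author K) ≈ 0.0085
After 'present': normaliser = 0.8·0.4254 + 0.85·0.5660 + 0.1·0.0085; P(author M) ≈ 0.4139, P(author J) ≈ 0.5851, P(author K) ≈ 0.0010
After 'absent': normaliser = 0.2·0.4139 + 0.15·0.5851 + 0.9·0.0010; P(author M) ≈ 0.4827, P(author J) ≈ 0.5118, P(author K) ≈ 0.0055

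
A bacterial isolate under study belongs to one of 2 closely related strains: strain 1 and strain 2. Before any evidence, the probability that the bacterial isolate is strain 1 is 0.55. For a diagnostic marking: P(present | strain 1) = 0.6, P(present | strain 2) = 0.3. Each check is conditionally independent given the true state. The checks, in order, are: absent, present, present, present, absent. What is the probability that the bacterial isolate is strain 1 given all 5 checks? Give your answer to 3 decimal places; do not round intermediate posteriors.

0.761

After 'absent': P(strain 1) = 0.4·0.5500 / (0.4·0.5500 + 0.7·0.4500) ≈ 0.4112
After 'present': P(strain 1) = 0.6·0.4112 / (0.6·0.4112 + 0.3·0.5888) ≈ 0.5828
After 'present': P(strain 1) = 0.6·0.5828 / (0.6·0.5828 + 0.3·0.4172) ≈ 0.7364
After 'present': P(strain 1) = 0.6·0.7364 / (0.6·0.7364 + 0.3·0.2636) ≈ 0.8482
After 'absent': P(strain 1) = 0.4·0.8482 / (0.4·0.8482 + 0.7·0.1518) ≈ 0.7615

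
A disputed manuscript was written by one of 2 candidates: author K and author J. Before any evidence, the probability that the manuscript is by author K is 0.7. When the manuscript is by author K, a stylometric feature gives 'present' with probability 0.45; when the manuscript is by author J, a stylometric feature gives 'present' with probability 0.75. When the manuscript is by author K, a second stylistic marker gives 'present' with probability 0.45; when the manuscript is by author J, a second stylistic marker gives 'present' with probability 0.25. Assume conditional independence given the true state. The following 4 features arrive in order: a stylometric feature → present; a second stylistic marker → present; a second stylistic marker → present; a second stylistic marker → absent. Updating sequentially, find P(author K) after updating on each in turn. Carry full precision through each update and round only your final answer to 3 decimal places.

After a stylometric feature='present': P(author K) = 0.45·0.7000 / (0.45·0.7000 + 0.75·0.3000) ≈ 0.5833
After a second stylistic marker='present': P(author K) = 0.45·0.5833 / (0.45·0.5833 + 0.25·0.4167) ≈ 0.7159
After a second stylistic marker='present': P(author K) = 0.45·0.7159 / (0.45·0.7159 + 0.25·0.2841) ≈ 0.8194
After a second stylistic marker='absent': P(author K) = 0.55·0.8194 / (0.55·0.8194 + 0.75·0.1806) ≈ 0.7689

0.769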